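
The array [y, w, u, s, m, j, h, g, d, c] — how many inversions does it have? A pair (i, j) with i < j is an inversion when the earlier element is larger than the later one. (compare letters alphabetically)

45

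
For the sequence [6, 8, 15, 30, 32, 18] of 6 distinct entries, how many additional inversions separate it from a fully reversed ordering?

13

Maximum inversions for 6 distinct elements is C(6, 2) = 6·5/2 = 15.
Current inversions — for each element, count later smaller elements:
6: 0
8: 0
15: 0
30: 1
32: 1
18: 0
Current total: 0 + 0 + 0 + 1 + 1 + 0 = 2
Shortfall: 15 − 2 = 13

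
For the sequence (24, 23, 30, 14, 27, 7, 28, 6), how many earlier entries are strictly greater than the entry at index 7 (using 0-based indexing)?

The element at index 7 is 6.
Elements before it: 24, 23, 30, 14, 27, 7, 28
Those larger than 6: 24, 23, 30, 14, 27, 7, 28

7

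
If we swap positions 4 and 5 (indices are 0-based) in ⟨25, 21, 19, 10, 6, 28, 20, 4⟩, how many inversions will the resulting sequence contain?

21

Positions 4 and 5 hold 6 and 28; after swapping, the array is [25, 21, 19, 10, 28, 6, 20, 4].
For each element, count later entries that are smaller:
25 → 21, 19, 10, 6, 20, 4 → 6
21 → 19, 10, 6, 20, 4 → 5
19 → 10, 6, 4 → 3
10 → 6, 4 → 2
28 → 6, 20, 4 → 3
6 → 4 → 1
20 → 4 → 1
4 → none → 0
Sum: 6 + 5 + 3 + 2 + 3 + 1 + 1 + 0 = 21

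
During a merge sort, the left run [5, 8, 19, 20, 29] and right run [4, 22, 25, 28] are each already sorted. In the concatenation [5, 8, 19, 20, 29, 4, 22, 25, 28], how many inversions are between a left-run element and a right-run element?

8 split inversions

Take each right-half value and tally the left-half values above it:
r = 4: 5, 8, 19, 20, 29 → 5
r = 22: 29 → 1
r = 25: 29 → 1
r = 28: 29 → 1
Cross-inversions: 5 + 1 + 1 + 1 = 8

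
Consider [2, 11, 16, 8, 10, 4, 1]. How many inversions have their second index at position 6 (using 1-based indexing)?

4

The element at index 6 is 4.
Elements before it: 2, 11, 16, 8, 10
Those larger than 4: 11, 16, 8, 10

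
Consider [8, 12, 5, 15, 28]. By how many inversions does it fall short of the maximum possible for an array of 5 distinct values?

Maximum inversions for 5 distinct elements is C(5, 2) = 5·4/2 = 10.
Current inversions — for each element, count later smaller elements:
8: 1
12: 1
5: 0
15: 0
28: 0
Current total: 1 + 1 + 0 + 0 + 0 = 2
Shortfall: 10 − 2 = 8

8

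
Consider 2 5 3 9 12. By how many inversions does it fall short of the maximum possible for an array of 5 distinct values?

9

Maximum inversions for 5 distinct elements is C(5, 2) = 5·4/2 = 10.
Current inversions — for each element, count later smaller elements:
2: 0
5: 1
3: 0
9: 0
12: 0
Current total: 0 + 1 + 0 + 0 + 0 = 1
Shortfall: 10 − 1 = 9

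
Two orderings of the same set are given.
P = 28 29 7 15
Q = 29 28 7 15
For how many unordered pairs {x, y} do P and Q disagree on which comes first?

Assign each item its position (1..4) in the first ordering, then rewrite the second ordering as that position sequence:
positions: 28→1, 29→2, 7→3, 15→4
second ordering as positions: [2, 1, 3, 4]
Discordant pairs = inversions in this position sequence.
2: 1 → 1
1: 0
3: 0
4: 0
Total: 1 + 0 + 0 + 0 = 1

1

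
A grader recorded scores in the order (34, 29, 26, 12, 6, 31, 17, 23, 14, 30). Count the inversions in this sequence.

27 out-of-order pairs

Sweep left to right; for each value list the smaller values that follow it:
34: 9
29: 6
26: 5
12: 1
6: 0
31: 4
17: 1
23: 1
14: 0
30: 0
Sum: 9 + 6 + 5 + 1 + 0 + 4 + 1 + 1 + 0 + 0 = 27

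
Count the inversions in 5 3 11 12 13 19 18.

Element-by-element contributions:
5 → 3 → 1
3 → none → 0
11 → none → 0
12 → none → 0
13 → none → 0
19 → 18 → 1
18 → none → 0
Sum: 1 + 0 + 0 + 0 + 0 + 1 + 0 = 2

2 out-of-order pairs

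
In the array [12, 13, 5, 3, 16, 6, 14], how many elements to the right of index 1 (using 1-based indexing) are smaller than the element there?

The element at index 1 is 12.
Elements after it: 13, 5, 3, 16, 6, 14
Those smaller than 12: 5, 3, 6

3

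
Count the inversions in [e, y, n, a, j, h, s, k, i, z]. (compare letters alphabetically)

18 out-of-order pairs

Element-by-element contributions:
e → a → 1
y → n, a, j, h, s, k, i → 7
n → a, j, h, k, i → 5
a → none → 0
j → h, i → 2
h → none → 0
s → k, i → 2
k → i → 1
i → none → 0
z → none → 0
Sum: 1 + 7 + 5 + 0 + 2 + 0 + 2 + 1 + 0 + 0 = 18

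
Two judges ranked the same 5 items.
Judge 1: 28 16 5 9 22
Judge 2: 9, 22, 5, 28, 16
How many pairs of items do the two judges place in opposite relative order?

Discordant pairs: 8

Assign each item its position (1..5) in the first ordering, then rewrite the second ordering as that position sequence:
positions: 28→1, 16→2, 5→3, 9→4, 22→5
second ordering as positions: [4, 5, 3, 1, 2]
Discordant pairs = inversions in this position sequence.
4: 3, 1, 2 → 3
5: 3, 1, 2 → 3
3: 1, 2 → 2
1: 0
2: 0
Total: 3 + 3 + 2 + 0 + 0 = 8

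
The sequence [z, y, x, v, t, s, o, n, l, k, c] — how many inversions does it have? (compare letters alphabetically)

Sweep left to right; for each value list the smaller values that follow it:
z: 10
y: 9
x: 8
v: 7
t: 6
s: 5
o: 4
n: 3
l: 2
k: 1
c: 0
Sum: 10 + 9 + 8 + 7 + 6 + 5 + 4 + 3 + 2 + 1 + 0 = 55

Inversions: 55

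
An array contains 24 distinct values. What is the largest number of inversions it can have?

276

The maximum occurs when the array is in strictly decreasing order: every one of the C(24, 2) pairs is inverted.
C(24, 2) = 24·23/2 = 276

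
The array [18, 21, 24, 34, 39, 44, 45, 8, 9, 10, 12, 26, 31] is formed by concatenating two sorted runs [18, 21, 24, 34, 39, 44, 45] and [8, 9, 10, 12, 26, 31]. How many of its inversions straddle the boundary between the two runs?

Take each right-half value and tally the left-half values above it:
r = 8: 18, 21, 24, 34, 39, 44, 45 → 7
r = 9: 18, 21, 24, 34, 39, 44, 45 → 7
r = 10: 18, 21, 24, 34, 39, 44, 45 → 7
r = 12: 18, 21, 24, 34, 39, 44, 45 → 7
r = 26: 34, 39, 44, 45 → 4
r = 31: 34, 39, 44, 45 → 4
Cross-inversions: 7 + 7 + 7 + 7 + 4 + 4 = 36

Cross-inversions: 36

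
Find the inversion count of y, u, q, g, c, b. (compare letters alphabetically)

15

Element-by-element contributions:
y: 5
u: 4
q: 3
g: 2
c: 1
b: 0
Sum: 5 + 4 + 3 + 2 + 1 + 0 = 15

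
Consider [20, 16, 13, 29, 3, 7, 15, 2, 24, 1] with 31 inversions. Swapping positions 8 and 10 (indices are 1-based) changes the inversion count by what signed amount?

Positions 8 and 10 hold 2 and 1; after swapping, the array is [20, 16, 13, 29, 3, 7, 15, 1, 24, 2].
Element-by-element contributions:
20: 7
16: 6
13: 4
29: 6
3: 2
7: 2
15: 2
1: 0
24: 1
2: 0
Sum: 7 + 6 + 4 + 6 + 2 + 2 + 2 + 0 + 1 + 0 = 30
Change: 30 − 31 = -1

-1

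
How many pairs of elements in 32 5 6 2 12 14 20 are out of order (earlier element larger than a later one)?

8

For each element, count later entries that are smaller:
32: 6
5: 1
6: 1
2: 0
12: 0
14: 0
20: 0
Sum: 6 + 1 + 1 + 0 + 0 + 0 + 0 = 8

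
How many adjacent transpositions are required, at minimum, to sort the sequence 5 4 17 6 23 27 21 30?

4

The minimum number of adjacent swaps to sort an array equals its inversion count, since every such swap removes exactly one inversion.
Count inversions — for each element, later elements that are smaller:
5: 4 → 1
4: none → 0
17: 6 → 1
6: none → 0
23: 21 → 1
27: 21 → 1
21: none → 0
30: none → 0
Total inversions: 1 + 0 + 1 + 0 + 1 + 1 + 0 + 0 = 4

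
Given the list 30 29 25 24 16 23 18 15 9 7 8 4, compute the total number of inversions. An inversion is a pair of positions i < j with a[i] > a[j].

Count, for each position, how many later elements it exceeds:
30 → 29, 25, 24, 16, 23, 18, 15, 9, 7, 8, 4 → 11
29 → 25, 24, 16, 23, 18, 15, 9, 7, 8, 4 → 10
25 → 24, 16, 23, 18, 15, 9, 7, 8, 4 → 9
24 → 16, 23, 18, 15, 9, 7, 8, 4 → 8
16 → 15, 9, 7, 8, 4 → 5
23 → 18, 15, 9, 7, 8, 4 → 6
18 → 15, 9, 7, 8, 4 → 5
15 → 9, 7, 8, 4 → 4
9 → 7, 8, 4 → 3
7 → 4 → 1
8 → 4 → 1
4 → none → 0
Sum: 11 + 10 + 9 + 8 + 5 + 6 + 5 + 4 + 3 + 1 + 1 + 0 = 63

63 out-of-order pairs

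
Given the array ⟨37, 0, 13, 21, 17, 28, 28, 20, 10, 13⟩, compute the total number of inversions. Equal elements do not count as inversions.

24 inversions

Count, for each position, how many later elements it exceeds:
37 → 0, 13, 21, 17, 28, 28, 20, 10, 13 → 9
0 → none → 0
13 → 10 → 1
21 → 17, 20, 10, 13 → 4
17 → 10, 13 → 2
28 → 20, 10, 13 → 3
28 → 20, 10, 13 → 3
20 → 10, 13 → 2
10 → none → 0
13 → none → 0
Sum: 9 + 0 + 1 + 4 + 2 + 3 + 3 + 2 + 0 + 0 = 24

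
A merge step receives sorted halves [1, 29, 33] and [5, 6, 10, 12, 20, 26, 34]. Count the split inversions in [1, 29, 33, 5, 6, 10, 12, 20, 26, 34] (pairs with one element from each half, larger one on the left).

Count, for every r in R, how many entries of L exceed r:
r = 5: 29, 33 → 2
r = 6: 29, 33 → 2
r = 10: 29, 33 → 2
r = 12: 29, 33 → 2
r = 20: 29, 33 → 2
r = 26: 29, 33 → 2
r = 34: none → 0
Cross-inversions: 2 + 2 + 2 + 2 + 2 + 2 + 0 = 12

12 split inversions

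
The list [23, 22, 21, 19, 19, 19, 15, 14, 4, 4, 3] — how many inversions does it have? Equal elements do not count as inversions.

Count, for each position, how many later elements it exceeds:
23 → 22, 21, 19, 19, 19, 15, 14, 4, 4, 3 → 10
22 → 21, 19, 19, 19, 15, 14, 4, 4, 3 → 9
21 → 19, 19, 19, 15, 14, 4, 4, 3 → 8
19 → 15, 14, 4, 4, 3 → 5
19 → 15, 14, 4, 4, 3 → 5
19 → 15, 14, 4, 4, 3 → 5
15 → 14, 4, 4, 3 → 4
14 → 4, 4, 3 → 3
4 → 3 → 1
4 → 3 → 1
3 → none → 0
Sum: 10 + 9 + 8 + 5 + 5 + 5 + 4 + 3 + 1 + 1 + 0 = 51

51 out-of-order pairs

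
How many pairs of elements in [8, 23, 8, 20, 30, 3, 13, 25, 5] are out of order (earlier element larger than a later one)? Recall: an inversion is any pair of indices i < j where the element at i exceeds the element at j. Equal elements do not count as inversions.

There are 18 inversions.

Sweep left to right; for each value list the smaller values that follow it:
8 → 3, 5 → 2
23 → 8, 20, 3, 13, 5 → 5
8 → 3, 5 → 2
20 → 3, 13, 5 → 3
30 → 3, 13, 25, 5 → 4
3 → none → 0
13 → 5 → 1
25 → 5 → 1
5 → none → 0
Sum: 2 + 5 + 2 + 3 + 4 + 0 + 1 + 1 + 0 = 18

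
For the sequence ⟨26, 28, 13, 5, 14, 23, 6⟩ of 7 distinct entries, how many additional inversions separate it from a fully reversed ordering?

7 inversions short

Maximum inversions for 7 distinct elements is C(7, 2) = 7·6/2 = 21.
Current inversions — for each element, count later smaller elements:
26: 5
28: 5
13: 2
5: 0
14: 1
23: 1
6: 0
Current total: 5 + 5 + 2 + 0 + 1 + 1 + 0 = 14
Shortfall: 21 − 14 = 7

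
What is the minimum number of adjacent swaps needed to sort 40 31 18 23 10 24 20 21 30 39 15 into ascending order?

The minimum number of adjacent swaps to sort an array equals its inversion count, since every such swap removes exactly one inversion.
Count inversions — for each element, later elements that are smaller:
40: 31, 18, 23, 10, 24, 20, 21, 30, 39, 15 → 10
31: 18, 23, 10, 24, 20, 21, 30, 15 → 8
18: 10, 15 → 2
23: 10, 20, 21, 15 → 4
10: none → 0
24: 20, 21, 15 → 3
20: 15 → 1
21: 15 → 1
30: 15 → 1
39: 15 → 1
15: none → 0
Total inversions: 10 + 8 + 2 + 4 + 0 + 3 + 1 + 1 + 1 + 1 + 0 = 31

31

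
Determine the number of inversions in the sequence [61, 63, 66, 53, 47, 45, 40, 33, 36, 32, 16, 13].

62 out-of-order pairs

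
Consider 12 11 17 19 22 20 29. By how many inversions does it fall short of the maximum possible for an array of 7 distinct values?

19

Maximum inversions for 7 distinct elements is C(7, 2) = 7·6/2 = 21.
Current inversions — for each element, count later smaller elements:
12: 1
11: 0
17: 0
19: 0
22: 1
20: 0
29: 0
Current total: 1 + 0 + 0 + 0 + 1 + 0 + 0 = 2
Shortfall: 21 − 2 = 19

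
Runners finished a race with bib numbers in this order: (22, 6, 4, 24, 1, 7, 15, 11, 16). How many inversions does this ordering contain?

16

Element-by-element contributions:
22 → 6, 4, 1, 7, 15, 11, 16 → 7
6 → 4, 1 → 2
4 → 1 → 1
24 → 1, 7, 15, 11, 16 → 5
1 → none → 0
7 → none → 0
15 → 11 → 1
11 → none → 0
16 → none → 0
Sum: 7 + 2 + 1 + 5 + 0 + 0 + 1 + 0 + 0 = 16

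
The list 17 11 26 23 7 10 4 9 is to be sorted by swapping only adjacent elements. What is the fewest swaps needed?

Each adjacent swap fixes exactly one inversion, so the minimum swap count equals the number of inversions.
Count inversions — for each element, later elements that are smaller:
17: 11, 7, 10, 4, 9 → 5
11: 7, 10, 4, 9 → 4
26: 23, 7, 10, 4, 9 → 5
23: 7, 10, 4, 9 → 4
7: 4 → 1
10: 4, 9 → 2
4: none → 0
9: none → 0
Total inversions: 5 + 4 + 5 + 4 + 1 + 2 + 0 + 0 = 21

21 adjacent swaps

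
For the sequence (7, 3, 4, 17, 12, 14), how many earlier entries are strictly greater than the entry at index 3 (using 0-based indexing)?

The element at index 3 is 17.
Elements before it: 7, 3, 4
None of them are larger than 17.

0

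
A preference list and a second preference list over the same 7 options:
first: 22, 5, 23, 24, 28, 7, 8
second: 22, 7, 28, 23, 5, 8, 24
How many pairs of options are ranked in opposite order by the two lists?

9

Assign each item its position (1..7) in the first ordering, then rewrite the second ordering as that position sequence:
positions: 22→1, 5→2, 23→3, 24→4, 28→5, 7→6, 8→7
second ordering as positions: [1, 6, 5, 3, 2, 7, 4]
Discordant pairs = inversions in this position sequence.
1: 0
6: 5, 3, 2, 4 → 4
5: 3, 2, 4 → 3
3: 2 → 1
2: 0
7: 4 → 1
4: 0
Total: 0 + 4 + 3 + 1 + 0 + 1 + 0 = 9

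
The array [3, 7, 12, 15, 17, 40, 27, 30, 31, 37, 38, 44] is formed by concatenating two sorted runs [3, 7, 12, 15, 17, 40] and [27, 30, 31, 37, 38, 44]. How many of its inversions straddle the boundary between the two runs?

5 cross-inversions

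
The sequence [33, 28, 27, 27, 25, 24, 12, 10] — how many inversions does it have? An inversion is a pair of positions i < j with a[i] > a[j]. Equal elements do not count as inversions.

27

Count, for each position, how many later elements it exceeds:
33 → 28, 27, 27, 25, 24, 12, 10 → 7
28 → 27, 27, 25, 24, 12, 10 → 6
27 → 25, 24, 12, 10 → 4
27 → 25, 24, 12, 10 → 4
25 → 24, 12, 10 → 3
24 → 12, 10 → 2
12 → 10 → 1
10 → none → 0
Sum: 7 + 6 + 4 + 4 + 3 + 2 + 1 + 0 = 27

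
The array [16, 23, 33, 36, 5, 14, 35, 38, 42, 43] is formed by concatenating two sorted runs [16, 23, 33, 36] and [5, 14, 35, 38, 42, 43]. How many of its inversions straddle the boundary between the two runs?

Take each right-half value and tally the left-half values above it:
r = 5: 16, 23, 33, 36 → 4
r = 14: 16, 23, 33, 36 → 4
r = 35: 36 → 1
r = 38: none → 0
r = 42: none → 0
r = 43: none → 0
Cross-inversions: 4 + 4 + 1 + 0 + 0 + 0 = 9

Cross-inversions: 9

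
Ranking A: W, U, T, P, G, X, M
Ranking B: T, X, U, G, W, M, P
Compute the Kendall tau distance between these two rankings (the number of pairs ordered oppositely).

Assign each item its position (1..7) in the first ordering, then rewrite the second ordering as that position sequence:
positions: W→1, U→2, T→3, P→4, G→5, X→6, M→7
second ordering as positions: [3, 6, 2, 5, 1, 7, 4]
Discordant pairs = inversions in this position sequence.
3: 2, 1 → 2
6: 2, 5, 1, 4 → 4
2: 1 → 1
5: 1, 4 → 2
1: 0
7: 4 → 1
4: 0
Total: 2 + 4 + 1 + 2 + 0 + 1 + 0 = 10

10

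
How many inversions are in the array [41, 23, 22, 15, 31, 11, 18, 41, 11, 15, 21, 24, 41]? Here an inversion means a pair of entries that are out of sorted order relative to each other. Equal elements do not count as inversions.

Sweep left to right; for each value list the smaller values that follow it:
41: 10
23: 7
22: 6
15: 2
31: 6
11: 0
18: 2
41: 4
11: 0
15: 0
21: 0
24: 0
41: 0
Sum: 10 + 7 + 6 + 2 + 6 + 0 + 2 + 4 + 0 + 0 + 0 + 0 + 0 = 37

37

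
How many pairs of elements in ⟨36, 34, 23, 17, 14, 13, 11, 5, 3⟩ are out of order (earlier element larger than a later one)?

Count, for each position, how many later elements it exceeds:
36: 8
34: 7
23: 6
17: 5
14: 4
13: 3
11: 2
5: 1
3: 0
Sum: 8 + 7 + 6 + 5 + 4 + 3 + 2 + 1 + 0 = 36

Inversions: 36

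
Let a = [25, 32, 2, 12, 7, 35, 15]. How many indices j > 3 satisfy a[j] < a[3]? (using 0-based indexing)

1

The element at index 3 is 12.
Elements after it: 7, 35, 15
Those smaller than 12: 7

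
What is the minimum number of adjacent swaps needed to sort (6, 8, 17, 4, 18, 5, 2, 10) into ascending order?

Each adjacent swap fixes exactly one inversion, so the minimum swap count equals the number of inversions.
Count inversions — for each element, later elements that are smaller:
6: 4, 5, 2 → 3
8: 4, 5, 2 → 3
17: 4, 5, 2, 10 → 4
4: 2 → 1
18: 5, 2, 10 → 3
5: 2 → 1
2: none → 0
10: none → 0
Total inversions: 3 + 3 + 4 + 1 + 3 + 1 + 0 + 0 = 15

15 swaps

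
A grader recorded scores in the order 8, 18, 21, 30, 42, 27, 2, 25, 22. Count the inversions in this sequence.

15

Count, for each position, how many later elements it exceeds:
8: 1
18: 1
21: 1
30: 4
42: 4
27: 3
2: 0
25: 1
22: 0
Sum: 1 + 1 + 1 + 4 + 4 + 3 + 0 + 1 + 0 = 15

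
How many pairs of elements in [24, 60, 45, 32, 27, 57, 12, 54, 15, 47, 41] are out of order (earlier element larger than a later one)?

For each element, count later entries that are smaller:
24 → 12, 15 → 2
60 → 45, 32, 27, 57, 12, 54, 15, 47, 41 → 9
45 → 32, 27, 12, 15, 41 → 5
32 → 27, 12, 15 → 3
27 → 12, 15 → 2
57 → 12, 54, 15, 47, 41 → 5
12 → none → 0
54 → 15, 47, 41 → 3
15 → none → 0
47 → 41 → 1
41 → none → 0
Sum: 2 + 9 + 5 + 3 + 2 + 5 + 0 + 3 + 0 + 1 + 0 = 30

There are 30 inversions.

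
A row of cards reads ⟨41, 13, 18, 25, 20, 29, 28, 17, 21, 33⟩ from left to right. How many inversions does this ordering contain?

19

Element-by-element contributions:
41 → 13, 18, 25, 20, 29, 28, 17, 21, 33 → 9
13 → none → 0
18 → 17 → 1
25 → 20, 17, 21 → 3
20 → 17 → 1
29 → 28, 17, 21 → 3
28 → 17, 21 → 2
17 → none → 0
21 → none → 0
33 → none → 0
Sum: 9 + 0 + 1 + 3 + 1 + 3 + 2 + 0 + 0 + 0 = 19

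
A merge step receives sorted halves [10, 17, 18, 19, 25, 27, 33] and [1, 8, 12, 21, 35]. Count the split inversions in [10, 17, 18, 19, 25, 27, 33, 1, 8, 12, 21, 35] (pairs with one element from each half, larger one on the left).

23 split inversions

For each element r of the right run, count left-run elements greater than r:
r = 1: 10, 17, 18, 19, 25, 27, 33 → 7
r = 8: 10, 17, 18, 19, 25, 27, 33 → 7
r = 12: 17, 18, 19, 25, 27, 33 → 6
r = 21: 25, 27, 33 → 3
r = 35: none → 0
Cross-inversions: 7 + 7 + 6 + 3 + 0 = 23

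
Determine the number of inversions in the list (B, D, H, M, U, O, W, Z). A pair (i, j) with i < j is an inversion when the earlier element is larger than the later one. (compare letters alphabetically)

1 out-of-order pair

For each element, count later entries that are smaller:
B: 0
D: 0
H: 0
M: 0
U: 1
O: 0
W: 0
Z: 0
Sum: 0 + 0 + 0 + 0 + 1 + 0 + 0 + 0 = 1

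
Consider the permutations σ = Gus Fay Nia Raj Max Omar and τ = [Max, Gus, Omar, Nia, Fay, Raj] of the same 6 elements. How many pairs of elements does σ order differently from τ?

8 discordant pairs

Assign each item its position (1..6) in the first ordering, then rewrite the second ordering as that position sequence:
positions: Gus→1, Fay→2, Nia→3, Raj→4, Max→5, Omar→6
second ordering as positions: [5, 1, 6, 3, 2, 4]
Discordant pairs = inversions in this position sequence.
5: 1, 3, 2, 4 → 4
1: 0
6: 3, 2, 4 → 3
3: 2 → 1
2: 0
4: 0
Total: 4 + 0 + 3 + 1 + 0 + 0 = 8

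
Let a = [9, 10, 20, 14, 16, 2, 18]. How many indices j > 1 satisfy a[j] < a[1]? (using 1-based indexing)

1

The element at index 1 is 9.
Elements after it: 10, 20, 14, 16, 2, 18
Those smaller than 9: 2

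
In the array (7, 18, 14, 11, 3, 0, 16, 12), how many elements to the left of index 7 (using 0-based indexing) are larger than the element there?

The element at index 7 is 12.
Elements before it: 7, 18, 14, 11, 3, 0, 16
Those larger than 12: 18, 14, 16

3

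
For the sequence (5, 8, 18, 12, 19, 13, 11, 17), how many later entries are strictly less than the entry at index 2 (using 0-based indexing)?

4

The element at index 2 is 18.
Elements after it: 12, 19, 13, 11, 17
Those smaller than 18: 12, 13, 11, 17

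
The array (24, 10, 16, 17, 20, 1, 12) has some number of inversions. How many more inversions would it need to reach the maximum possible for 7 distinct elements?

8 inversions short

Maximum inversions for 7 distinct elements is C(7, 2) = 7·6/2 = 21.
Current inversions — for each element, count later smaller elements:
24: 6
10: 1
16: 2
17: 2
20: 2
1: 0
12: 0
Current total: 6 + 1 + 2 + 2 + 2 + 0 + 0 = 13
Shortfall: 21 − 13 = 8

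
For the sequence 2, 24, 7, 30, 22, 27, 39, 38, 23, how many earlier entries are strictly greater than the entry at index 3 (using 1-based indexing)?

The element at index 3 is 7.
Elements before it: 2, 24
Those larger than 7: 24

1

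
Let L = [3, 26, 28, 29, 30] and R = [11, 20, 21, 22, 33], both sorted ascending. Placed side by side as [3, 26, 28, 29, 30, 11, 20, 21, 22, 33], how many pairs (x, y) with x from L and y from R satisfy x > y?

Count, for every r in R, how many entries of L exceed r:
r = 11: 26, 28, 29, 30 → 4
r = 20: 26, 28, 29, 30 → 4
r = 21: 26, 28, 29, 30 → 4
r = 22: 26, 28, 29, 30 → 4
r = 33: none → 0
Cross-inversions: 4 + 4 + 4 + 4 + 0 = 16

16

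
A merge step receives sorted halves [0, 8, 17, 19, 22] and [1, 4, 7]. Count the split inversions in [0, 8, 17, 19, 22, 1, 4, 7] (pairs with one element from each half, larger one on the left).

12 cross-inversions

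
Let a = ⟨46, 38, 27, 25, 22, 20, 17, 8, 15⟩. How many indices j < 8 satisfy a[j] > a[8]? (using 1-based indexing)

7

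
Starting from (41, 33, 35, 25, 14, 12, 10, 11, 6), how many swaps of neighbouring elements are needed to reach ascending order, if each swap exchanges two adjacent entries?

The minimum number of adjacent swaps to sort an array equals its inversion count, since every such swap removes exactly one inversion.
Count inversions — for each element, later elements that are smaller:
41: 33, 35, 25, 14, 12, 10, 11, 6 → 8
33: 25, 14, 12, 10, 11, 6 → 6
35: 25, 14, 12, 10, 11, 6 → 6
25: 14, 12, 10, 11, 6 → 5
14: 12, 10, 11, 6 → 4
12: 10, 11, 6 → 3
10: 6 → 1
11: 6 → 1
6: none → 0
Total inversions: 8 + 6 + 6 + 5 + 4 + 3 + 1 + 1 + 0 = 34

34 adjacent swaps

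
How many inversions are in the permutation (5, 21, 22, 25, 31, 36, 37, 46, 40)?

There is 1 inversion.

For each element, count later entries that are smaller:
5 → none → 0
21 → none → 0
22 → none → 0
25 → none → 0
31 → none → 0
36 → none → 0
37 → none → 0
46 → 40 → 1
40 → none → 0
Sum: 0 + 0 + 0 + 0 + 0 + 0 + 0 + 1 + 0 = 1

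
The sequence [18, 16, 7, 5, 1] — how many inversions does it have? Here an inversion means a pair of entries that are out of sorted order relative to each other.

Listing every pair i<j with a[i]>a[j] (using 0-based positions):
(0,1): 18 > 16
(0,2): 18 > 7
(0,3): 18 > 5
(0,4): 18 > 1
(1,2): 16 > 7
(1,3): 16 > 5
(1,4): 16 > 1
(2,3): 7 > 5
(2,4): 7 > 1
(3,4): 5 > 1
That's 10 pairs.

10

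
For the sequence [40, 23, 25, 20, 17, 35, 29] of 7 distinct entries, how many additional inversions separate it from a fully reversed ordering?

9 inversions short

Maximum inversions for 7 distinct elements is C(7, 2) = 7·6/2 = 21.
Current inversions — for each element, count later smaller elements:
40: 6
23: 2
25: 2
20: 1
17: 0
35: 1
29: 0
Current total: 6 + 2 + 2 + 1 + 0 + 1 + 0 = 12
Shortfall: 21 − 12 = 9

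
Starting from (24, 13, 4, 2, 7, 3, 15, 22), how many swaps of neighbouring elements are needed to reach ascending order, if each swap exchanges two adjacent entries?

14 adjacent swaps

The minimum number of adjacent swaps to sort an array equals its inversion count, since every such swap removes exactly one inversion.
Count inversions — for each element, later elements that are smaller:
24: 13, 4, 2, 7, 3, 15, 22 → 7
13: 4, 2, 7, 3 → 4
4: 2, 3 → 2
2: none → 0
7: 3 → 1
3: none → 0
15: none → 0
22: none → 0
Total inversions: 7 + 4 + 2 + 0 + 1 + 0 + 0 + 0 = 14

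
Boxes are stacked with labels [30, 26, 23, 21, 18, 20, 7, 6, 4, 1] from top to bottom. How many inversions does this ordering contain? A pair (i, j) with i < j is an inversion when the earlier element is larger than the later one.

Count, for each position, how many later elements it exceeds:
30: 9
26: 8
23: 7
21: 6
18: 4
20: 4
7: 3
6: 2
4: 1
1: 0
Sum: 9 + 8 + 7 + 6 + 4 + 4 + 3 + 2 + 1 + 0 = 44

44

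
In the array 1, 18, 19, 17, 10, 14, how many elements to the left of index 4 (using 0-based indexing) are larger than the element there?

3 such elements

The element at index 4 is 10.
Elements before it: 1, 18, 19, 17
Those larger than 10: 18, 19, 17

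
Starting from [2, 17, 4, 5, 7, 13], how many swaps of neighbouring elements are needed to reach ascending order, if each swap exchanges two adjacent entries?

There are 4 swaps.

Each adjacent swap fixes exactly one inversion, so the minimum swap count equals the number of inversions.
Count inversions — for each element, later elements that are smaller:
2: none → 0
17: 4, 5, 7, 13 → 4
4: none → 0
5: none → 0
7: none → 0
13: none → 0
Total inversions: 0 + 4 + 0 + 0 + 0 + 0 = 4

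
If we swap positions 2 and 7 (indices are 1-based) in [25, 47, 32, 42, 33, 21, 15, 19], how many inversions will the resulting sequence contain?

Positions 2 and 7 hold 47 and 15; after swapping, the array is [25, 15, 32, 42, 33, 21, 47, 19].
Count, for each position, how many later elements it exceeds:
25 → 15, 21, 19 → 3
15 → none → 0
32 → 21, 19 → 2
42 → 33, 21, 19 → 3
33 → 21, 19 → 2
21 → 19 → 1
47 → 19 → 1
19 → none → 0
Sum: 3 + 0 + 2 + 3 + 2 + 1 + 1 + 0 = 12

12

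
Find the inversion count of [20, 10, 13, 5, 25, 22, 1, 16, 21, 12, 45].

Count, for each position, how many later elements it exceeds:
20: 6
10: 2
13: 3
5: 1
25: 5
22: 4
1: 0
16: 1
21: 1
12: 0
45: 0
Sum: 6 + 2 + 3 + 1 + 5 + 4 + 0 + 1 + 1 + 0 + 0 = 23

23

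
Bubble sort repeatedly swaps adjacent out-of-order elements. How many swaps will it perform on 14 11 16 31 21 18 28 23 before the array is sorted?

Minimum adjacent swaps = number of inversions (each swap of adjacent out-of-order elements removes one inversion and no swap can remove more).
Count inversions — for each element, later elements that are smaller:
14: 11 → 1
11: none → 0
16: none → 0
31: 21, 18, 28, 23 → 4
21: 18 → 1
18: none → 0
28: 23 → 1
23: none → 0
Total inversions: 1 + 0 + 0 + 4 + 1 + 0 + 1 + 0 = 7

7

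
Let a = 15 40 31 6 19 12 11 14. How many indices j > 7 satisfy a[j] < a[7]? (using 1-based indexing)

0 such elements

The element at index 7 is 11.
Elements after it: 14
None of them are smaller than 11.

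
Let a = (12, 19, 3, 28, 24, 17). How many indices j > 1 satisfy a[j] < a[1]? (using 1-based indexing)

The element at index 1 is 12.
Elements after it: 19, 3, 28, 24, 17
Those smaller than 12: 3

1 such element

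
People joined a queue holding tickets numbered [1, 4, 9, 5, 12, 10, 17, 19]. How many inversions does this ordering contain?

2

Sweep left to right; for each value list the smaller values that follow it:
1: 0
4: 0
9: 1
5: 0
12: 1
10: 0
17: 0
19: 0
Sum: 0 + 0 + 1 + 0 + 1 + 0 + 0 + 0 = 2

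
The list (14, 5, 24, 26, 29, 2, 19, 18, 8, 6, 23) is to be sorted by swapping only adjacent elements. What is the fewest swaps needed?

29

Each adjacent swap fixes exactly one inversion, so the minimum swap count equals the number of inversions.
Count inversions — for each element, later elements that are smaller:
14: 5, 2, 8, 6 → 4
5: 2 → 1
24: 2, 19, 18, 8, 6, 23 → 6
26: 2, 19, 18, 8, 6, 23 → 6
29: 2, 19, 18, 8, 6, 23 → 6
2: none → 0
19: 18, 8, 6 → 3
18: 8, 6 → 2
8: 6 → 1
6: none → 0
23: none → 0
Total inversions: 4 + 1 + 6 + 6 + 6 + 0 + 3 + 2 + 1 + 0 + 0 = 29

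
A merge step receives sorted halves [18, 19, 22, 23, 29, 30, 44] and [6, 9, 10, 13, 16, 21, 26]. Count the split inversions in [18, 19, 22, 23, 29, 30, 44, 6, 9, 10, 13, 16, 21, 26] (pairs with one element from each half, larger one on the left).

Take each right-half value and tally the left-half values above it:
r = 6: 18, 19, 22, 23, 29, 30, 44 → 7
r = 9: 18, 19, 22, 23, 29, 30, 44 → 7
r = 10: 18, 19, 22, 23, 29, 30, 44 → 7
r = 13: 18, 19, 22, 23, 29, 30, 44 → 7
r = 16: 18, 19, 22, 23, 29, 30, 44 → 7
r = 21: 22, 23, 29, 30, 44 → 5
r = 26: 29, 30, 44 → 3
Cross-inversions: 7 + 7 + 7 + 7 + 7 + 5 + 3 = 43

43 cross-inversions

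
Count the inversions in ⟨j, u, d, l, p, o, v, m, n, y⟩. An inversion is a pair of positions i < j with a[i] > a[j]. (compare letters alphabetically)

14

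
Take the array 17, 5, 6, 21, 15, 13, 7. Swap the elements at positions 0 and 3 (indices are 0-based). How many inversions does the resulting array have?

Positions 0 and 3 hold 17 and 21; after swapping, the array is [21, 5, 6, 17, 15, 13, 7].
Sweep left to right; for each value list the smaller values that follow it:
21 → 5, 6, 17, 15, 13, 7 → 6
5 → none → 0
6 → none → 0
17 → 15, 13, 7 → 3
15 → 13, 7 → 2
13 → 7 → 1
7 → none → 0
Sum: 6 + 0 + 0 + 3 + 2 + 1 + 0 = 12

12 inversions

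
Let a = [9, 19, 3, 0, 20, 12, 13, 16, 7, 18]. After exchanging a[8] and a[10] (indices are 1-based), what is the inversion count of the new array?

Inversions: 20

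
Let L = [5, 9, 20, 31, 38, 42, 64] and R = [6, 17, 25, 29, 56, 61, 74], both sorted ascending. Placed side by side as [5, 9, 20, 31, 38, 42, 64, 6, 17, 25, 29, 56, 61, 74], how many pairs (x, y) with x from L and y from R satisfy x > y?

21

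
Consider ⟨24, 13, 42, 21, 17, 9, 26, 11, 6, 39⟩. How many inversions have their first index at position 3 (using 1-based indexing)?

7

The element at index 3 is 42.
Elements after it: 21, 17, 9, 26, 11, 6, 39
Those smaller than 42: 21, 17, 9, 26, 11, 6, 39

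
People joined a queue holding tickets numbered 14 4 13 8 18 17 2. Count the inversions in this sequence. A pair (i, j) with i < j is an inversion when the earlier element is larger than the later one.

There are 11 out-of-order pairs.

Sweep left to right; for each value list the smaller values that follow it:
14 → 4, 13, 8, 2 → 4
4 → 2 → 1
13 → 8, 2 → 2
8 → 2 → 1
18 → 17, 2 → 2
17 → 2 → 1
2 → none → 0
Sum: 4 + 1 + 2 + 1 + 2 + 1 + 0 = 11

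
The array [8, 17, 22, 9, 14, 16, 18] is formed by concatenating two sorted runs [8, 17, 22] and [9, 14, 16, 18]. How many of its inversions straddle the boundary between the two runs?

Take each right-half value and tally the left-half values above it:
r = 9: 17, 22 → 2
r = 14: 17, 22 → 2
r = 16: 17, 22 → 2
r = 18: 22 → 1
Cross-inversions: 2 + 2 + 2 + 1 = 7

7 cross-inversions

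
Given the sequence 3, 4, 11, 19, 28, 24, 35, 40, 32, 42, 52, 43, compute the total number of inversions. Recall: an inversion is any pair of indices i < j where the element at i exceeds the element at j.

4

Sweep left to right; for each value list the smaller values that follow it:
3: 0
4: 0
11: 0
19: 0
28: 1
24: 0
35: 1
40: 1
32: 0
42: 0
52: 1
43: 0
Sum: 0 + 0 + 0 + 0 + 1 + 0 + 1 + 1 + 0 + 0 + 1 + 0 = 4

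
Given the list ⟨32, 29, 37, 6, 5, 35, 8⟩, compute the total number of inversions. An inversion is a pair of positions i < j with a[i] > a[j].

13

For each element, count later entries that are smaller:
32 → 29, 6, 5, 8 → 4
29 → 6, 5, 8 → 3
37 → 6, 5, 35, 8 → 4
6 → 5 → 1
5 → none → 0
35 → 8 → 1
8 → none → 0
Sum: 4 + 3 + 4 + 1 + 0 + 1 + 0 = 13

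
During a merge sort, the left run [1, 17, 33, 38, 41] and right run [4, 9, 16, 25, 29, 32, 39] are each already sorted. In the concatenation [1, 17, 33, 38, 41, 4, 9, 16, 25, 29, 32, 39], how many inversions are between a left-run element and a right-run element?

Take each right-half value and tally the left-half values above it:
r = 4: 17, 33, 38, 41 → 4
r = 9: 17, 33, 38, 41 → 4
r = 16: 17, 33, 38, 41 → 4
r = 25: 33, 38, 41 → 3
r = 29: 33, 38, 41 → 3
r = 32: 33, 38, 41 → 3
r = 39: 41 → 1
Cross-inversions: 4 + 4 + 4 + 3 + 3 + 3 + 1 = 22

22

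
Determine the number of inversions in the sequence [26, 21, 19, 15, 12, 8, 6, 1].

Element-by-element contributions:
26: 7
21: 6
19: 5
15: 4
12: 3
8: 2
6: 1
1: 0
Sum: 7 + 6 + 5 + 4 + 3 + 2 + 1 + 0 = 28

28 inversions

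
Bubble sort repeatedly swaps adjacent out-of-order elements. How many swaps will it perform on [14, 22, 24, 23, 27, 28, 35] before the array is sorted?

1

Minimum adjacent swaps = number of inversions (each swap of adjacent out-of-order elements removes one inversion and no swap can remove more).
Count inversions — for each element, later elements that are smaller:
14: none → 0
22: none → 0
24: 23 → 1
23: none → 0
27: none → 0
28: none → 0
35: none → 0
Total inversions: 0 + 0 + 1 + 0 + 0 + 0 + 0 = 1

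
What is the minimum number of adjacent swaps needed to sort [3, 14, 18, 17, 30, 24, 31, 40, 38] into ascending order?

3

Minimum adjacent swaps = number of inversions (each swap of adjacent out-of-order elements removes one inversion and no swap can remove more).
Count inversions — for each element, later elements that are smaller:
3: none → 0
14: none → 0
18: 17 → 1
17: none → 0
30: 24 → 1
24: none → 0
31: none → 0
40: 38 → 1
38: none → 0
Total inversions: 0 + 0 + 1 + 0 + 1 + 0 + 0 + 1 + 0 = 3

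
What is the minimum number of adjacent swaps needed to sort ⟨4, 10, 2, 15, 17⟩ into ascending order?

The minimum number of adjacent swaps to sort an array equals its inversion count, since every such swap removes exactly one inversion.
Count inversions — for each element, later elements that are smaller:
4: 2 → 1
10: 2 → 1
2: none → 0
15: none → 0
17: none → 0
Total inversions: 1 + 1 + 0 + 0 + 0 = 2

2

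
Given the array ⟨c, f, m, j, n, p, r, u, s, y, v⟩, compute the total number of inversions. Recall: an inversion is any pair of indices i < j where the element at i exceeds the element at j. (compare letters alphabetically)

Element-by-element contributions:
c → none → 0
f → none → 0
m → j → 1
j → none → 0
n → none → 0
p → none → 0
r → none → 0
u → s → 1
s → none → 0
y → v → 1
v → none → 0
Sum: 0 + 0 + 1 + 0 + 0 + 0 + 0 + 1 + 0 + 1 + 0 = 3

3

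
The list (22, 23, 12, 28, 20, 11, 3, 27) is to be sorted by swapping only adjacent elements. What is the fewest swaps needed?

17

Minimum adjacent swaps = number of inversions (each swap of adjacent out-of-order elements removes one inversion and no swap can remove more).
Count inversions — for each element, later elements that are smaller:
22: 12, 20, 11, 3 → 4
23: 12, 20, 11, 3 → 4
12: 11, 3 → 2
28: 20, 11, 3, 27 → 4
20: 11, 3 → 2
11: 3 → 1
3: none → 0
27: none → 0
Total inversions: 4 + 4 + 2 + 4 + 2 + 1 + 0 + 0 = 17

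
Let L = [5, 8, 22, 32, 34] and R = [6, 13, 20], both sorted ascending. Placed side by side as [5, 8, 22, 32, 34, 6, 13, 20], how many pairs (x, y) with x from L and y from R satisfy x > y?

For each element r of the right run, count left-run elements greater than r:
r = 6: 8, 22, 32, 34 → 4
r = 13: 22, 32, 34 → 3
r = 20: 22, 32, 34 → 3
Cross-inversions: 4 + 3 + 3 = 10

10 cross-inversions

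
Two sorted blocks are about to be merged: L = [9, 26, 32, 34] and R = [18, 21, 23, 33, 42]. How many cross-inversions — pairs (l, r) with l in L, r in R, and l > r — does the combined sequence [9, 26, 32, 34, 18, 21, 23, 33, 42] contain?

For each element r of the right run, count left-run elements greater than r:
r = 18: 26, 32, 34 → 3
r = 21: 26, 32, 34 → 3
r = 23: 26, 32, 34 → 3
r = 33: 34 → 1
r = 42: none → 0
Cross-inversions: 3 + 3 + 3 + 1 + 0 = 10

10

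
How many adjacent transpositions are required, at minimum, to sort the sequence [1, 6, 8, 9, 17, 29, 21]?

1

The minimum number of adjacent swaps to sort an array equals its inversion count, since every such swap removes exactly one inversion.
Count inversions — for each element, later elements that are smaller:
1: none → 0
6: none → 0
8: none → 0
9: none → 0
17: none → 0
29: 21 → 1
21: none → 0
Total inversions: 0 + 0 + 0 + 0 + 0 + 1 + 0 = 1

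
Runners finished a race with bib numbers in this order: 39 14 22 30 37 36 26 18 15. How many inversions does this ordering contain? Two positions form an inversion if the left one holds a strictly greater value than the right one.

Out-of-order pairs: 23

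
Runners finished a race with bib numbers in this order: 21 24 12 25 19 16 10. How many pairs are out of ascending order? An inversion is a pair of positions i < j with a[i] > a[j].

Element-by-element contributions:
21 → 12, 19, 16, 10 → 4
24 → 12, 19, 16, 10 → 4
12 → 10 → 1
25 → 19, 16, 10 → 3
19 → 16, 10 → 2
16 → 10 → 1
10 → none → 0
Sum: 4 + 4 + 1 + 3 + 2 + 1 + 0 = 15

15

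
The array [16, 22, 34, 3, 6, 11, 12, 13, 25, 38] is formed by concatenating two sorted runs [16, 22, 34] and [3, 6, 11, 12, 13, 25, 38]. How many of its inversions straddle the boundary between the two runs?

16

Take each right-half value and tally the left-half values above it:
r = 3: 16, 22, 34 → 3
r = 6: 16, 22, 34 → 3
r = 11: 16, 22, 34 → 3
r = 12: 16, 22, 34 → 3
r = 13: 16, 22, 34 → 3
r = 25: 34 → 1
r = 38: none → 0
Cross-inversions: 3 + 3 + 3 + 3 + 3 + 1 + 0 = 16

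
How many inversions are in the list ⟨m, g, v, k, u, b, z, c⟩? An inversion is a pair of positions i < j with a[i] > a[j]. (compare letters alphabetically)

Sweep left to right; for each value list the smaller values that follow it:
m: 4
g: 2
v: 4
k: 2
u: 2
b: 0
z: 1
c: 0
Sum: 4 + 2 + 4 + 2 + 2 + 0 + 1 + 0 = 15

Inversions: 15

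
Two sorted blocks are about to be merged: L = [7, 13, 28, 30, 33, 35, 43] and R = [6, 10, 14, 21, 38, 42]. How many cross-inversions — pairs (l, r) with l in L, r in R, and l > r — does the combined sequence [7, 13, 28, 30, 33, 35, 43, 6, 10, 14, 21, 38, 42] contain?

Count, for every r in R, how many entries of L exceed r:
r = 6: 7, 13, 28, 30, 33, 35, 43 → 7
r = 10: 13, 28, 30, 33, 35, 43 → 6
r = 14: 28, 30, 33, 35, 43 → 5
r = 21: 28, 30, 33, 35, 43 → 5
r = 38: 43 → 1
r = 42: 43 → 1
Cross-inversions: 7 + 6 + 5 + 5 + 1 + 1 = 25

There are 25 cross-inversions.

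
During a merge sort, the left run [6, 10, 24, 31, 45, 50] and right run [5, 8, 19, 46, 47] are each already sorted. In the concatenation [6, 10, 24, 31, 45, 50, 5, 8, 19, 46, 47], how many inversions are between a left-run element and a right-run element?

17

For each element r of the right run, count left-run elements greater than r:
r = 5: 6, 10, 24, 31, 45, 50 → 6
r = 8: 10, 24, 31, 45, 50 → 5
r = 19: 24, 31, 45, 50 → 4
r = 46: 50 → 1
r = 47: 50 → 1
Cross-inversions: 6 + 5 + 4 + 1 + 1 = 17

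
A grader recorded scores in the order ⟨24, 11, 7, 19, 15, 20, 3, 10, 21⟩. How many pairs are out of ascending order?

19

Count, for each position, how many later elements it exceeds:
24: 8
11: 3
7: 1
19: 3
15: 2
20: 2
3: 0
10: 0
21: 0
Sum: 8 + 3 + 1 + 3 + 2 + 2 + 0 + 0 + 0 = 19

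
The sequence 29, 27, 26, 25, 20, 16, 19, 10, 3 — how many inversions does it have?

For each element, count later entries that are smaller:
29 → 27, 26, 25, 20, 16, 19, 10, 3 → 8
27 → 26, 25, 20, 16, 19, 10, 3 → 7
26 → 25, 20, 16, 19, 10, 3 → 6
25 → 20, 16, 19, 10, 3 → 5
20 → 16, 19, 10, 3 → 4
16 → 10, 3 → 2
19 → 10, 3 → 2
10 → 3 → 1
3 → none → 0
Sum: 8 + 7 + 6 + 5 + 4 + 2 + 2 + 1 + 0 = 35

35 out-of-order pairs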